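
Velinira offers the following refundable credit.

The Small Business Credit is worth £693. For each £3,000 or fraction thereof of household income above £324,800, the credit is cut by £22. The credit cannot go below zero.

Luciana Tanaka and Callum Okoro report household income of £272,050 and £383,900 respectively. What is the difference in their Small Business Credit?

£440

Luciana (£272,050): Small Business Credit: £272,050 is at or below the £324,800 threshold, so the full £693 applies.
Callum (£383,900): Small Business Credit: income exceeds £324,800 by £59,100, which is 20 full-or-partial £3,000 increments; reduction = 20 × £22 = £440, leaving £253.
Difference: |£693 − £253| = £440.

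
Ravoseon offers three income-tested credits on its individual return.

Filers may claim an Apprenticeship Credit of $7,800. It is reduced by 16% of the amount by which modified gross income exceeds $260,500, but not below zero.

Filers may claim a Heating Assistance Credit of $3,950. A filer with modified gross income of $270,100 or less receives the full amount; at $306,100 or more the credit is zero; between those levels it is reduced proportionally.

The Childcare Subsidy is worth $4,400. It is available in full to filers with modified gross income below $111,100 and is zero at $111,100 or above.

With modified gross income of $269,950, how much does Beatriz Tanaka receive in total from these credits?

$10,238

Apprenticeship Credit: 16% of the $9,450 excess over $260,500 is $1,512; credit = $7,800 − $1,512 = $6,288.
Heating Assistance Credit: $269,950 is at or below the $270,100 threshold, so the full $3,950 applies.
Childcare Subsidy: $269,950 meets or exceeds the $111,100 cutoff, so the credit is $0.
Total: $6,288 + $3,950 + $0 = $10,238.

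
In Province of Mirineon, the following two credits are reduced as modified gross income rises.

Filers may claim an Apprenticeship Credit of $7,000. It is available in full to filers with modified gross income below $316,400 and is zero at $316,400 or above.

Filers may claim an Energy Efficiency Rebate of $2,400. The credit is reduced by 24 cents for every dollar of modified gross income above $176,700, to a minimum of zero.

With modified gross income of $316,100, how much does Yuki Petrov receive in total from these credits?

$7,000

Apprenticeship Credit: $316,100 is below the $316,400 cutoff, so the full $7,000 applies.
Energy Efficiency Rebate: 24% of the $139,400 excess over $176,700 is $33,456 ≥ base, so the credit is $0.
Total: $7,000 + $0 = $7,000.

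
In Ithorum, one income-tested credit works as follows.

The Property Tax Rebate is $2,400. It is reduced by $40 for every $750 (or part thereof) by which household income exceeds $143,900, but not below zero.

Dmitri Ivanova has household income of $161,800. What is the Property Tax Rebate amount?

Property Tax Rebate: income exceeds $143,900 by $17,900, which is 24 full-or-partial $750 increments; reduction = 24 × $40 = $960, leaving $1,440.

$1,440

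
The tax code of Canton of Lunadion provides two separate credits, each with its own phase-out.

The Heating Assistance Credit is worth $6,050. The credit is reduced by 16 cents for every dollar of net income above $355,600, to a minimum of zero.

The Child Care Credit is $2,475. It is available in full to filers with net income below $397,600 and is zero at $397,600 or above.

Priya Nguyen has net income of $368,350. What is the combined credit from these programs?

Heating Assistance Credit: 16% of the $12,750 excess over $355,600 is $2,040; credit = $6,050 − $2,040 = $4,010.
Child Care Credit: $368,350 is below the $397,600 cutoff, so the full $2,475 applies.
Total: $4,010 + $2,475 = $6,485.

$6,485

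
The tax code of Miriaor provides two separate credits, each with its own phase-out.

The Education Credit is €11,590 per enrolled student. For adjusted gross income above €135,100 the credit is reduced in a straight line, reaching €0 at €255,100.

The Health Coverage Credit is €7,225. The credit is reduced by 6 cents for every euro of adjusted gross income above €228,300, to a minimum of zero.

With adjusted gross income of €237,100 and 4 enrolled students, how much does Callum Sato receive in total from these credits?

€13,651

Education Credit: base = 4 × €11,590 = €46,360. €237,100 is €102,000 into a €120,000 phase-out range, leaving 18,000/120,000 of the credit: €46,360 × 18,000/120,000 = €6,954.
Health Coverage Credit: 6% of the €8,800 excess over €228,300 is €528; credit = €7,225 − €528 = €6,697.
Total: €6,954 + €6,697 = €13,651.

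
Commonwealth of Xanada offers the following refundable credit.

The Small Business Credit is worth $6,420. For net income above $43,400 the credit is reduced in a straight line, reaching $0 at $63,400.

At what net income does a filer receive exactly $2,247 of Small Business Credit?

$2,247 is 2,247/6,420 of the full $6,420, so 4,173/6,420 of the $20,000 range has been used: income = $43,400 + $20,000 × 4,173/6,420 = $56,400.

$56,400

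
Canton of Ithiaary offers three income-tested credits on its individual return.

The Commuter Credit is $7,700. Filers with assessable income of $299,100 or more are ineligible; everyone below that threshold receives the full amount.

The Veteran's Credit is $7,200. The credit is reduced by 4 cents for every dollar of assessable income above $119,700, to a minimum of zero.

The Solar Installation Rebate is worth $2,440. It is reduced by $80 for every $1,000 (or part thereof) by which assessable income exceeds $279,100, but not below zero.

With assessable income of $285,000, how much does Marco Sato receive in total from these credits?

$10,248

Commuter Credit: $285,000 is below the $299,100 cutoff, so the full $7,700 applies.
Veteran's Credit: 4% of the $165,300 excess over $119,700 is $6,612; credit = $7,200 − $6,612 = $588.
Solar Installation Rebate: income exceeds $279,100 by $5,900, which is 6 full-or-partial $1,000 increments; reduction = 6 × $80 = $480, leaving $1,960.
Total: $7,700 + $588 + $1,960 = $10,248.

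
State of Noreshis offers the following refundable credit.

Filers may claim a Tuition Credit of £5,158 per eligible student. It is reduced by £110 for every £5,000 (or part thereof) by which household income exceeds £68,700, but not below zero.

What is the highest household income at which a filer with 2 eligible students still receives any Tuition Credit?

Full credit = 2 × £5,158 = £10,316.
After 93 increments the reduction is 93 × £110 = £10,230, leaving £86; one more increment wipes it out. Increment 93 ends at excess 93 × £5,000 = £465,000, so the highest qualifying income is £68,700 + £465,000 = £533,700.

£533,700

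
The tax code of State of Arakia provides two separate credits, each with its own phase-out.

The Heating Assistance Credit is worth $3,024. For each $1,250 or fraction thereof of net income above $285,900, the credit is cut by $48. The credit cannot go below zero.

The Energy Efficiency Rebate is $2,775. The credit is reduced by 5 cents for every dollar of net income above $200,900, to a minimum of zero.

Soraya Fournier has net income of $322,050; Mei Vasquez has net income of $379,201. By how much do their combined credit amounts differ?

Soraya ($322,050): Heating Assistance Credit: income exceeds $285,900 by $36,150, which is 29 full-or-partial $1,250 increments; reduction = 29 × $48 = $1,392, leaving $1,632. Energy Efficiency Rebate: 5% of the $121,150 excess over $200,900 is $6,057.50 ≥ base, so the credit is $0. total $1,632 + $0 = $1,632
Mei ($379,201): Heating Assistance Credit: income exceeds $285,900 by $93,301 → 75 increments × $48 = $3,600 ≥ base, so the credit is $0. Energy Efficiency Rebate: 5% of the $178,301 excess over $200,900 is $8,915.05 ≥ base, so the credit is $0. total $0 + $0 = $0
Difference: |$1,632 − $0| = $1,632.

$1,632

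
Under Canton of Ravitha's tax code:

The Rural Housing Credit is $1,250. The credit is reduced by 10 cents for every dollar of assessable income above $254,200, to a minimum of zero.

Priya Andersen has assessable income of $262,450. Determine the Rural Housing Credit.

Rural Housing Credit: 10% of the $8,250 excess over $254,200 is $825; credit = $1,250 − $825 = $425.

$425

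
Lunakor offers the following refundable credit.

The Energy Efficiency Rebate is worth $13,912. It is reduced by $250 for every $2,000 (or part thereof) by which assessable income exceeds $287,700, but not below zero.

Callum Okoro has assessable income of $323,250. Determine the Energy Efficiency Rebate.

$9,412

Energy Efficiency Rebate: income exceeds $287,700 by $35,550, which is 18 full-or-partial $2,000 increments; reduction = 18 × $250 = $4,500, leaving $9,412.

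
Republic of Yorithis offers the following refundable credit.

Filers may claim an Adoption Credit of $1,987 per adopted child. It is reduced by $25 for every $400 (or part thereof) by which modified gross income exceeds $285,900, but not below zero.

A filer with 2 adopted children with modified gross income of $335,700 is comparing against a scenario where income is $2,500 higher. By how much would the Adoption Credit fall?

$150

At $335,700 — base = 2 × $1,987 = $3,974. income exceeds $285,900 by $49,800, which is 125 full-or-partial $400 increments; reduction = 125 × $25 = $3,125, leaving $849.
At $338,200 — base = 2 × $1,987 = $3,974. income exceeds $285,900 by $52,300, which is 131 full-or-partial $400 increments; reduction = 131 × $25 = $3,275, leaving $699.
Lost: $849 − $699 = $150.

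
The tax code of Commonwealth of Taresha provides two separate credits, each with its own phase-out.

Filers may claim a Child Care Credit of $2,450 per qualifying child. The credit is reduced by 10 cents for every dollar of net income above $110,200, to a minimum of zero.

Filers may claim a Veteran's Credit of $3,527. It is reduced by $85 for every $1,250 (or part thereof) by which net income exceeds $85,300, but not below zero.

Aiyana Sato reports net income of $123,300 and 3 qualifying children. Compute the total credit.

Child Care Credit: base = 3 × $2,450 = $7,350. 10% of the $13,100 excess over $110,200 is $1,310; credit = $7,350 − $1,310 = $6,040.
Veteran's Credit: income exceeds $85,300 by $38,000, which is 31 full-or-partial $1,250 increments; reduction = 31 × $85 = $2,635, leaving $892.
Total: $6,040 + $892 = $6,932.

$6,932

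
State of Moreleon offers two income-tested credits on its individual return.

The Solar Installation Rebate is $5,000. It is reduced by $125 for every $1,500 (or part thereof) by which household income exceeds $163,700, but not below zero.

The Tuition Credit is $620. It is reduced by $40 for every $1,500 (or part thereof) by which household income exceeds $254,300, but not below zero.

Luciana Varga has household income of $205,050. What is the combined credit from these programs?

Solar Installation Rebate: income exceeds $163,700 by $41,350, which is 28 full-or-partial $1,500 increments; reduction = 28 × $125 = $3,500, leaving $1,500.
Tuition Credit: $205,050 is at or below the $254,300 threshold, so the full $620 applies.
Total: $1,500 + $620 = $2,120.

$2,120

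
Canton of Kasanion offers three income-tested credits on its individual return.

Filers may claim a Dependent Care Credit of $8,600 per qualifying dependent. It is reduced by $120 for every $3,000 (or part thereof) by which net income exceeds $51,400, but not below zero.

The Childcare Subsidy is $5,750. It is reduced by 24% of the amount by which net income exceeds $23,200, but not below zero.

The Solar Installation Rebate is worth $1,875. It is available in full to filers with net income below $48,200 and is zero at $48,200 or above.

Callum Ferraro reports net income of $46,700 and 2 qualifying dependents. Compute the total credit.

Dependent Care Credit: base = 2 × $8,600 = $17,200. $46,700 is at or below the $51,400 threshold, so the full $17,200 applies.
Childcare Subsidy: 24% of the $23,500 excess over $23,200 is $5,640; credit = $5,750 − $5,640 = $110.
Solar Installation Rebate: $46,700 is below the $48,200 cutoff, so the full $1,875 applies.
Total: $17,200 + $110 + $1,875 = $19,185.

$19,185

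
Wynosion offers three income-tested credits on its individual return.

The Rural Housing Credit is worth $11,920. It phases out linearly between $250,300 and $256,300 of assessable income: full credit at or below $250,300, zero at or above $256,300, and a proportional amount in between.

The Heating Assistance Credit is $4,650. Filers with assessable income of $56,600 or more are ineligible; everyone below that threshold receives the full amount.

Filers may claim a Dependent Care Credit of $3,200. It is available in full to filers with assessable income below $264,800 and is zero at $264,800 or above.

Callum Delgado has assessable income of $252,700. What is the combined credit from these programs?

$10,352

Rural Housing Credit: $252,700 is $2,400 into a $6,000 phase-out range, leaving 3,600/6,000 of the credit: $11,920 × 3,600/6,000 = $7,152.
Heating Assistance Credit: $252,700 meets or exceeds the $56,600 cutoff, so the credit is $0.
Dependent Care Credit: $252,700 is below the $264,800 cutoff, so the full $3,200 applies.
Total: $7,152 + $0 + $3,200 = $10,352.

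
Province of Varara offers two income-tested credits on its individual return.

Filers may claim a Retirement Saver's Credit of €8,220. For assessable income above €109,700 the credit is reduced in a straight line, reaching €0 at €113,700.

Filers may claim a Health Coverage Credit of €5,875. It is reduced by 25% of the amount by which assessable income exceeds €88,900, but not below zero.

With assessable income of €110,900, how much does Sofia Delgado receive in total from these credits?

€6,129

Retirement Saver's Credit: €110,900 is €1,200 into a €4,000 phase-out range, leaving 2,800/4,000 of the credit: €8,220 × 2,800/4,000 = €5,754.
Health Coverage Credit: 25% of the €22,000 excess over €88,900 is €5,500; credit = €5,875 − €5,500 = €375.
Total: €5,754 + €375 = €6,129.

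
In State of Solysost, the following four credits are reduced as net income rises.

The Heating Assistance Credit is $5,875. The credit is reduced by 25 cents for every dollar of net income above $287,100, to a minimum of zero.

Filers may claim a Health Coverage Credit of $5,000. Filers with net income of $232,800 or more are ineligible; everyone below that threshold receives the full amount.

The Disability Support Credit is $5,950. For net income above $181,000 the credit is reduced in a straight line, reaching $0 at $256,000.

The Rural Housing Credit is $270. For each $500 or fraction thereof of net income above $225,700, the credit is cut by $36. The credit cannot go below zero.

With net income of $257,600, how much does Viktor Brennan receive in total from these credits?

Heating Assistance Credit: $257,600 is at or below the $287,100 threshold, so the full $5,875 applies.
Health Coverage Credit: $257,600 meets or exceeds the $232,800 cutoff, so the credit is $0.
Disability Support Credit: $257,600 is at or above $256,000, so the credit is $0.
Rural Housing Credit: income exceeds $225,700 by $31,900 → 64 increments × $36 = $2,304 ≥ base, so the credit is $0.
Total: $5,875 + $0 + $0 + $0 = $5,875.

$5,875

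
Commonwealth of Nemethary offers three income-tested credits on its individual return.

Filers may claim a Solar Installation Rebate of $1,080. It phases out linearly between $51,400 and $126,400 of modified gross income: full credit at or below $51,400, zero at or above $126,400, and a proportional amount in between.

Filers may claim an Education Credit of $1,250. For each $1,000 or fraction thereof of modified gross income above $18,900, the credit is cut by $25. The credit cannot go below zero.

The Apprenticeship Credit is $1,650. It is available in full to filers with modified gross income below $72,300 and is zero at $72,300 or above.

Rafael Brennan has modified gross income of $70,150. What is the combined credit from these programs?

$2,460

Solar Installation Rebate: $70,150 is $18,750 into a $75,000 phase-out range, leaving 56,250/75,000 of the credit: $1,080 × 56,250/75,000 = $810.
Education Credit: income exceeds $18,900 by $51,250 → 52 increments × $25 = $1,300 ≥ base, so the credit is $0.
Apprenticeship Credit: $70,150 is below the $72,300 cutoff, so the full $1,650 applies.
Total: $810 + $0 + $1,650 = $2,460.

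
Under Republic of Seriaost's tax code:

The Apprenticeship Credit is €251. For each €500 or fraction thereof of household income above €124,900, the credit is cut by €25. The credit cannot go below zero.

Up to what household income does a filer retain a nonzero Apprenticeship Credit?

€129,900

After 10 increments the reduction is 10 × €25 = €250, leaving €1; one more increment wipes it out. Increment 10 ends at excess 10 × €500 = €5,000, so the highest qualifying income is €124,900 + €5,000 = €129,900.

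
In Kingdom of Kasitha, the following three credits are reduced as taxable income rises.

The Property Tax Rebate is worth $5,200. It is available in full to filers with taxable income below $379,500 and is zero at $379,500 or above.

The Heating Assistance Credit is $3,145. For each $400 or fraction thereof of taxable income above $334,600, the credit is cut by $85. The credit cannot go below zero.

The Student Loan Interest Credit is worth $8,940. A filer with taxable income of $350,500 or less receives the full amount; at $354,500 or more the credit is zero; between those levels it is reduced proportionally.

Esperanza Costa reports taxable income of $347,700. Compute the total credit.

Property Tax Rebate: $347,700 is below the $379,500 cutoff, so the full $5,200 applies.
Heating Assistance Credit: income exceeds $334,600 by $13,100, which is 33 full-or-partial $400 increments; reduction = 33 × $85 = $2,805, leaving $340.
Student Loan Interest Credit: $347,700 is at or below the $350,500 threshold, so the full $8,940 applies.
Total: $5,200 + $340 + $8,940 = $14,480.

$14,480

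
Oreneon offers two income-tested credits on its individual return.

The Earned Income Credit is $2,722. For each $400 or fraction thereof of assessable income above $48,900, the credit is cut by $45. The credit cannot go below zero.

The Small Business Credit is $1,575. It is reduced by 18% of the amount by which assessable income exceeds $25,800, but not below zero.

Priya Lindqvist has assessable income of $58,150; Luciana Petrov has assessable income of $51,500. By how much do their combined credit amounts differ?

$765

Priya ($58,150): Earned Income Credit: income exceeds $48,900 by $9,250, which is 24 full-or-partial $400 increments; reduction = 24 × $45 = $1,080, leaving $1,642. Small Business Credit: 18% of the $32,350 excess over $25,800 is $5,823 ≥ base, so the credit is $0. total $1,642 + $0 = $1,642
Luciana ($51,500): Earned Income Credit: income exceeds $48,900 by $2,600, which is 7 full-or-partial $400 increments; reduction = 7 × $45 = $315, leaving $2,407. Small Business Credit: 18% of the $25,700 excess over $25,800 is $4,626 ≥ base, so the credit is $0. total $2,407 + $0 = $2,407
Difference: |$1,642 − $2,407| = $765.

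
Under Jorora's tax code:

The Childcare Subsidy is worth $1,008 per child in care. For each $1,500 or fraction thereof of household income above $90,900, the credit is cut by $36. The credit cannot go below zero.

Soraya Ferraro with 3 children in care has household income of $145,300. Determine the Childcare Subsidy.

Childcare Subsidy: base = 3 × $1,008 = $3,024. income exceeds $90,900 by $54,400, which is 37 full-or-partial $1,500 increments; reduction = 37 × $36 = $1,332, leaving $1,692.

$1,692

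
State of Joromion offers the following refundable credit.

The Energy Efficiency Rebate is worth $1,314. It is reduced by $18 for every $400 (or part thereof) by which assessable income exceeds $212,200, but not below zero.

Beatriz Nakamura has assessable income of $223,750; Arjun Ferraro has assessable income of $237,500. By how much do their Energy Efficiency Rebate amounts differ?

Beatriz ($223,750): Energy Efficiency Rebate: income exceeds $212,200 by $11,550, which is 29 full-or-partial $400 increments; reduction = 29 × $18 = $522, leaving $792.
Arjun ($237,500): Energy Efficiency Rebate: income exceeds $212,200 by $25,300, which is 64 full-or-partial $400 increments; reduction = 64 × $18 = $1,152, leaving $162.
Difference: |$792 − $162| = $630.

$630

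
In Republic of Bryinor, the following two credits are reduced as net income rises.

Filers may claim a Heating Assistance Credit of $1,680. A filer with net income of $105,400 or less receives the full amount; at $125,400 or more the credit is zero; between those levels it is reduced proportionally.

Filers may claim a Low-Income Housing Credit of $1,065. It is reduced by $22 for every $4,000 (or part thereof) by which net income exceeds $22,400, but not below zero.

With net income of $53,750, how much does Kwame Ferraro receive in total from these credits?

$2,569

Heating Assistance Credit: $53,750 is at or below the $105,400 threshold, so the full $1,680 applies.
Low-Income Housing Credit: income exceeds $22,400 by $31,350, which is 8 full-or-partial $4,000 increments; reduction = 8 × $22 = $176, leaving $889.
Total: $1,680 + $889 = $2,569.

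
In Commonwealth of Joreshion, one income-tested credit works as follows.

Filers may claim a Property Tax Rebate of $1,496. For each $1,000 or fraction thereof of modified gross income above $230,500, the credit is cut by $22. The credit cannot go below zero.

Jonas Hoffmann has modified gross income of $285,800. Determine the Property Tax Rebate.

$264

Property Tax Rebate: income exceeds $230,500 by $55,300, which is 56 full-or-partial $1,000 increments; reduction = 56 × $22 = $1,232, leaving $264.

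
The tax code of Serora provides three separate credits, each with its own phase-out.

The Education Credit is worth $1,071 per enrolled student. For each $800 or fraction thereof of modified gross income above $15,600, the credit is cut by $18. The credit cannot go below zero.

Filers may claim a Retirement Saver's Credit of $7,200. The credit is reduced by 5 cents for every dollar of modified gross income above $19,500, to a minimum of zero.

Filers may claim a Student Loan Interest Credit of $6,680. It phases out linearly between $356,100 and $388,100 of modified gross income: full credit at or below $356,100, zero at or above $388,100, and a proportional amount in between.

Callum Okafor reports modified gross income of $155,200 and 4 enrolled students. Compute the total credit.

$8,229

Education Credit: base = 4 × $1,071 = $4,284. income exceeds $15,600 by $139,600, which is 175 full-or-partial $800 increments; reduction = 175 × $18 = $3,150, leaving $1,134.
Retirement Saver's Credit: 5% of the $135,700 excess over $19,500 is $6,785; credit = $7,200 − $6,785 = $415.
Student Loan Interest Credit: $155,200 is at or below the $356,100 threshold, so the full $6,680 applies.
Total: $1,134 + $415 + $6,680 = $8,229.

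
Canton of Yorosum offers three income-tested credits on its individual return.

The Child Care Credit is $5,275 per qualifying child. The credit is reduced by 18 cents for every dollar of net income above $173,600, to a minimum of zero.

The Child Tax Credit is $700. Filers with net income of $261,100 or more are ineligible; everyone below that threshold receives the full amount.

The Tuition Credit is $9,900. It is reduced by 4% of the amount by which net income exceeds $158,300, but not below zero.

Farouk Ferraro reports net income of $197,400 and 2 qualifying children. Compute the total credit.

Child Care Credit: base = 2 × $5,275 = $10,550. 18% of the $23,800 excess over $173,600 is $4,284; credit = $10,550 − $4,284 = $6,266.
Child Tax Credit: $197,400 is below the $261,100 cutoff, so the full $700 applies.
Tuition Credit: 4% of the $39,100 excess over $158,300 is $1,564; credit = $9,900 − $1,564 = $8,336.
Total: $6,266 + $700 + $8,336 = $15,302.

$15,302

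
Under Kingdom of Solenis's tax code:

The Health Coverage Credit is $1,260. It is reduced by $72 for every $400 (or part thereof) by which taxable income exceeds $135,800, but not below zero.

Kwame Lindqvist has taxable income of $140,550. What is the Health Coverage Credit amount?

$396

Health Coverage Credit: income exceeds $135,800 by $4,750, which is 12 full-or-partial $400 increments; reduction = 12 × $72 = $864, leaving $396.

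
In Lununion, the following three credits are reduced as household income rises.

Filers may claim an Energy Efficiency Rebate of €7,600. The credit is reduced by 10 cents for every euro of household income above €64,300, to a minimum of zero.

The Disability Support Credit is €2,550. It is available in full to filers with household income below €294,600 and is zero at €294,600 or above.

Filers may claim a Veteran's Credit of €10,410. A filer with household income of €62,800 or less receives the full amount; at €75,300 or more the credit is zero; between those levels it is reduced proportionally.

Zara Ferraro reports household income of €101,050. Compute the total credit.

€6,475

Energy Efficiency Rebate: 10% of the €36,750 excess over €64,300 is €3,675; credit = €7,600 − €3,675 = €3,925.
Disability Support Credit: €101,050 is below the €294,600 cutoff, so the full €2,550 applies.
Veteran's Credit: €101,050 is at or above €75,300, so the credit is €0.
Total: €3,925 + €2,550 + €0 = €6,475.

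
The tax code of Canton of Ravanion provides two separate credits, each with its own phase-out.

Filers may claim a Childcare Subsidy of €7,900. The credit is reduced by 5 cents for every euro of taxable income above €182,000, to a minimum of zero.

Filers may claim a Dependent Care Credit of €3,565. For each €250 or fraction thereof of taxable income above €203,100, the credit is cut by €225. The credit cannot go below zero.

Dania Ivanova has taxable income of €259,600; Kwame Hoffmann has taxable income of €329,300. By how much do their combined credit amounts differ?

Dania (€259,600): Childcare Subsidy: 5% of the €77,600 excess over €182,000 is €3,880; credit = €7,900 − €3,880 = €4,020. Dependent Care Credit: income exceeds €203,100 by €56,500 → 226 increments × €225 = €50,850 ≥ base, so the credit is €0. total €4,020 + €0 = €4,020
Kwame (€329,300): Childcare Subsidy: 5% of the €147,300 excess over €182,000 is €7,365; credit = €7,900 − €7,365 = €535. Dependent Care Credit: income exceeds €203,100 by €126,200 → 505 increments × €225 = €113,625 ≥ base, so the credit is €0. total €535 + €0 = €535
Difference: |€4,020 − €535| = €3,485.

€3,485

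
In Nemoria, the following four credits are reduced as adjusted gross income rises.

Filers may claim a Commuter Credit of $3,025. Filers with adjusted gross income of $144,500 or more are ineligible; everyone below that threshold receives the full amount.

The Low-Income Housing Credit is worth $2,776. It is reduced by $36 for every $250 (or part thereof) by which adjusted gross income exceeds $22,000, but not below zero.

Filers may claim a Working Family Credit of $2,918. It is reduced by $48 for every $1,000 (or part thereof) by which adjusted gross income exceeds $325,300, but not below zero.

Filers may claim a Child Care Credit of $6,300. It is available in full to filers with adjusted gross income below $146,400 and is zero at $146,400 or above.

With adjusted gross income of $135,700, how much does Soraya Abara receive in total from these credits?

$12,243

Commuter Credit: $135,700 is below the $144,500 cutoff, so the full $3,025 applies.
Low-Income Housing Credit: income exceeds $22,000 by $113,700 → 455 increments × $36 = $16,380 ≥ base, so the credit is $0.
Working Family Credit: $135,700 is at or below the $325,300 threshold, so the full $2,918 applies.
Child Care Credit: $135,700 is below the $146,400 cutoff, so the full $6,300 applies.
Total: $3,025 + $0 + $2,918 + $6,300 = $12,243.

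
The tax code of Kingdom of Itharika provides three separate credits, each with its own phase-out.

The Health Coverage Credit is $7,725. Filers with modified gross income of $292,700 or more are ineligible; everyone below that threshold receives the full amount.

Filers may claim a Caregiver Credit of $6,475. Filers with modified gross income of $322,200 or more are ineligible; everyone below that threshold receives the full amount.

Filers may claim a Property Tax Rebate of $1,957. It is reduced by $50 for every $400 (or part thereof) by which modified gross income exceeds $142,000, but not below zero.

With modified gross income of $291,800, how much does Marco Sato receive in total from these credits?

$14,200

Health Coverage Credit: $291,800 is below the $292,700 cutoff, so the full $7,725 applies.
Caregiver Credit: $291,800 is below the $322,200 cutoff, so the full $6,475 applies.
Property Tax Rebate: income exceeds $142,000 by $149,800 → 375 increments × $50 = $18,750 ≥ base, so the credit is $0.
Total: $7,725 + $6,475 + $0 = $14,200.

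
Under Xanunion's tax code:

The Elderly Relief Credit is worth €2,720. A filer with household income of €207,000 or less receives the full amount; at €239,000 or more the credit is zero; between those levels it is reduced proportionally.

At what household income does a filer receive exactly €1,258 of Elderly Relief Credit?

€1,258 is 1,258/2,720 of the full €2,720, so 1,462/2,720 of the €32,000 range has been used: income = €207,000 + €32,000 × 1,462/2,720 = €224,200.

€224,200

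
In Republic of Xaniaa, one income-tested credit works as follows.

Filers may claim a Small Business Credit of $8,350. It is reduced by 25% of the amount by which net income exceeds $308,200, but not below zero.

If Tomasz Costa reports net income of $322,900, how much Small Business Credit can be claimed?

Small Business Credit: 25% of the $14,700 excess over $308,200 is $3,675; credit = $8,350 − $3,675 = $4,675.

$4,675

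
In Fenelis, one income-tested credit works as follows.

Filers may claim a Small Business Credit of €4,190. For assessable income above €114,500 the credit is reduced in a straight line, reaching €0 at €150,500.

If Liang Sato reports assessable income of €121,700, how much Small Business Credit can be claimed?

Small Business Credit: €121,700 is €7,200 into a €36,000 phase-out range, leaving 28,800/36,000 of the credit: €4,190 × 28,800/36,000 = €3,352.

€3,352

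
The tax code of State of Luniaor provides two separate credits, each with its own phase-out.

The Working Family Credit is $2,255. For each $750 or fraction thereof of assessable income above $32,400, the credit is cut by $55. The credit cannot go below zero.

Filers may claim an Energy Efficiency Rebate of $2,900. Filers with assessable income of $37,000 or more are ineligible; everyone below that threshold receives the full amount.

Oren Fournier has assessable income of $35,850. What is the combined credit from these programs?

$4,880

Working Family Credit: income exceeds $32,400 by $3,450, which is 5 full-or-partial $750 increments; reduction = 5 × $55 = $275, leaving $1,980.
Energy Efficiency Rebate: $35,850 is below the $37,000 cutoff, so the full $2,900 applies.
Total: $1,980 + $2,900 = $4,880.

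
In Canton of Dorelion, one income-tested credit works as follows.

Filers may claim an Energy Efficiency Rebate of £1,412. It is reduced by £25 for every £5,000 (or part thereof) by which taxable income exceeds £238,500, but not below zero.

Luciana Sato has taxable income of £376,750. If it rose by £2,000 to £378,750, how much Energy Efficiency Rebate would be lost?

At £376,750 — income exceeds £238,500 by £138,250, which is 28 full-or-partial £5,000 increments; reduction = 28 × £25 = £700, leaving £712.
At £378,750 — income exceeds £238,500 by £140,250, which is 29 full-or-partial £5,000 increments; reduction = 29 × £25 = £725, leaving £687.
Lost: £712 − £687 = £25.

£25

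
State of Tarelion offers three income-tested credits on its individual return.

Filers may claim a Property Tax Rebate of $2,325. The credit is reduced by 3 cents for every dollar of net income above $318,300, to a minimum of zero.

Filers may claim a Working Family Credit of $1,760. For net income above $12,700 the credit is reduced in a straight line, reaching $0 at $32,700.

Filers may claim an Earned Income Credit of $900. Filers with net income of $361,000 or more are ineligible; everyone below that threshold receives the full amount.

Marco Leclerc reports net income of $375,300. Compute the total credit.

Property Tax Rebate: 3% of the $57,000 excess over $318,300 is $1,710; credit = $2,325 − $1,710 = $615.
Working Family Credit: $375,300 is at or above $32,700, so the credit is $0.
Earned Income Credit: $375,300 meets or exceeds the $361,000 cutoff, so the credit is $0.
Total: $615 + $0 + $0 = $615.

$615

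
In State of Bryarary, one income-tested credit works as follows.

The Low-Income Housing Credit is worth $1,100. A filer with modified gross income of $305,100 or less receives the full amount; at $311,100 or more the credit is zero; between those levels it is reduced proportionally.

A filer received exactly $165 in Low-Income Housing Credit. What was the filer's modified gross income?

$165 is 165/1,100 of the full $1,100, so 935/1,100 of the $6,000 range has been used: income = $305,100 + $6,000 × 935/1,100 = $310,200.

$310,200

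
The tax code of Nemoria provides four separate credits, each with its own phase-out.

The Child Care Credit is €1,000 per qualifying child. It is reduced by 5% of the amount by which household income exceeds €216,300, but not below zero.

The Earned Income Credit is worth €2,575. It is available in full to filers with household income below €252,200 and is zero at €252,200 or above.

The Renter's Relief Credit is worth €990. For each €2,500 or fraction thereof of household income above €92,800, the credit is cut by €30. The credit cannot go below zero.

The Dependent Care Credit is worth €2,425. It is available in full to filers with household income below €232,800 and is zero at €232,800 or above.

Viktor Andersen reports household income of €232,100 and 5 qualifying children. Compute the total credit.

€9,210

Child Care Credit: base = 5 × €1,000 = €5,000. 5% of the €15,800 excess over €216,300 is €790; credit = €5,000 − €790 = €4,210.
Earned Income Credit: €232,100 is below the €252,200 cutoff, so the full €2,575 applies.
Renter's Relief Credit: income exceeds €92,800 by €139,300 → 56 increments × €30 = €1,680 ≥ base, so the credit is €0.
Dependent Care Credit: €232,100 is below the €232,800 cutoff, so the full €2,425 applies.
Total: €4,210 + €2,575 + €0 + €2,425 = €9,210.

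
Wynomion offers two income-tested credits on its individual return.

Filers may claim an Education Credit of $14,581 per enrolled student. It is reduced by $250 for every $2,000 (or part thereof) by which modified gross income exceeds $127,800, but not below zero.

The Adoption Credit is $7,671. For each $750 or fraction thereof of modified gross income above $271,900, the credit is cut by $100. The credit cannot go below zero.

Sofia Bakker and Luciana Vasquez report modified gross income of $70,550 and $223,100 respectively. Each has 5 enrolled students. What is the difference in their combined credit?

$12,000

Sofia ($70,550): Education Credit: base = 5 × $14,581 = $72,905. $70,550 is at or below the $127,800 threshold, so the full $72,905 applies. Adoption Credit: $70,550 is at or below the $271,900 threshold, so the full $7,671 applies. total $72,905 + $7,671 = $80,576
Luciana ($223,100): Education Credit: base = 5 × $14,581 = $72,905. income exceeds $127,800 by $95,300, which is 48 full-or-partial $2,000 increments; reduction = 48 × $250 = $12,000, leaving $60,905. Adoption Credit: $223,100 is at or below the $271,900 threshold, so the full $7,671 applies. total $60,905 + $7,671 = $68,576
Difference: |$80,576 − $68,576| = $12,000.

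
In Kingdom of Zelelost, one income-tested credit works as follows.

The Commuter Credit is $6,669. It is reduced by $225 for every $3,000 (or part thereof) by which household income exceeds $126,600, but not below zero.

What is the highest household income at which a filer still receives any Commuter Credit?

$213,600

After 29 increments the reduction is 29 × $225 = $6,525, leaving $144; one more increment wipes it out. Increment 29 ends at excess 29 × $3,000 = $87,000, so the highest qualifying income is $126,600 + $87,000 = $213,600.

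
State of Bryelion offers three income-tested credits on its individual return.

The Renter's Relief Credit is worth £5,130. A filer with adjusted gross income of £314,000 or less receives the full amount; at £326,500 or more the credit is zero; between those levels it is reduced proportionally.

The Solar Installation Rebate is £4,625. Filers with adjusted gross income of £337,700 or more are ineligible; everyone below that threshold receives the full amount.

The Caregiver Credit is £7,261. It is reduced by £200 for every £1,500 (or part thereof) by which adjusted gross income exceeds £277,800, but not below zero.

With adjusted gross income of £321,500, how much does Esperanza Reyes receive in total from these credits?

£7,938

Renter's Relief Credit: £321,500 is £7,500 into a £12,500 phase-out range, leaving 5,000/12,500 of the credit: £5,130 × 5,000/12,500 = £2,052.
Solar Installation Rebate: £321,500 is below the £337,700 cutoff, so the full £4,625 applies.
Caregiver Credit: income exceeds £277,800 by £43,700, which is 30 full-or-partial £1,500 increments; reduction = 30 × £200 = £6,000, leaving £1,261.
Total: £2,052 + £4,625 + £1,261 = £7,938.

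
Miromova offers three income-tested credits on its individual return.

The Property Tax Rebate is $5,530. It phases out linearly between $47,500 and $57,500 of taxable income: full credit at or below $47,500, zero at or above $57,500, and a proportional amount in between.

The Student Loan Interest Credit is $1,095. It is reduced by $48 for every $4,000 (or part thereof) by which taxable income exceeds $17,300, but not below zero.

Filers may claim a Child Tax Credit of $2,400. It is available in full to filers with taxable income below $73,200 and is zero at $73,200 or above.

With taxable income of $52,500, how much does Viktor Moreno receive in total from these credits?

Property Tax Rebate: $52,500 is $5,000 into a $10,000 phase-out range, leaving 5,000/10,000 of the credit: $5,530 × 5,000/10,000 = $2,765.
Student Loan Interest Credit: income exceeds $17,300 by $35,200, which is 9 full-or-partial $4,000 increments; reduction = 9 × $48 = $432, leaving $663.
Child Tax Credit: $52,500 is below the $73,200 cutoff, so the full $2,400 applies.
Total: $2,765 + $663 + $2,400 = $5,828.

$5,828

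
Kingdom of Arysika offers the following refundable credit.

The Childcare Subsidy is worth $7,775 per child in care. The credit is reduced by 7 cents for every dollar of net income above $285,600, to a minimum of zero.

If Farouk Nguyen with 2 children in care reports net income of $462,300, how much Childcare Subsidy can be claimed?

$3,181

Childcare Subsidy: base = 2 × $7,775 = $15,550. 7% of the $176,700 excess over $285,600 is $12,369; credit = $15,550 − $12,369 = $3,181.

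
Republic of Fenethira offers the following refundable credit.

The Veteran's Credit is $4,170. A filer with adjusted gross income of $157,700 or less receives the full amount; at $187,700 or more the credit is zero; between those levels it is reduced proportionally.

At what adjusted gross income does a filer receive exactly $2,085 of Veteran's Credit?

$2,085 is 2,085/4,170 of the full $4,170, so 2,085/4,170 of the $30,000 range has been used: income = $157,700 + $30,000 × 2,085/4,170 = $172,700.

$172,700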